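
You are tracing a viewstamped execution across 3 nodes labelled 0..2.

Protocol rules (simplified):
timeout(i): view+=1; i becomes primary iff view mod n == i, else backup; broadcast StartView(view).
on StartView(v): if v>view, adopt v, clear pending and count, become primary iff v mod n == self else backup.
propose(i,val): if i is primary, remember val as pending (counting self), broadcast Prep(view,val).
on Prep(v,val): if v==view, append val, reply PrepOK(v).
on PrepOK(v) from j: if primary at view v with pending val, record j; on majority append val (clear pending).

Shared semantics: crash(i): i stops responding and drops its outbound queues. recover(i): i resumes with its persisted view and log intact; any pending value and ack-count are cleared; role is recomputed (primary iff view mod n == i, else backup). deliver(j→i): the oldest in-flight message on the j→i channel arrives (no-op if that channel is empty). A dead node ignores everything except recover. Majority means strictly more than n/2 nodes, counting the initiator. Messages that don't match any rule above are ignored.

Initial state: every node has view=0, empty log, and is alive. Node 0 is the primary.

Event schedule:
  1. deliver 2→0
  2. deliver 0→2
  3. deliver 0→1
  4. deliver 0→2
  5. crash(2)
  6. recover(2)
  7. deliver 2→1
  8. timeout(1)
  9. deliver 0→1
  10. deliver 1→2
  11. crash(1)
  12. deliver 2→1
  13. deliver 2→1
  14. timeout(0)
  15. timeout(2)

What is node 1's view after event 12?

1

1. deliver 2→0:  nop
2. deliver 0→2:  nop
3. deliver 0→1:  nop
4. deliver 0→2:  nop
5. crash(2):  <2:✗back v0 ->
6. recover(2):  <2:back v0 ->
7. deliver 2→1:  nop
8. timeout(1):  <1:prim v1 ->
9. deliver 0→1:  nop
10. deliver 1→2:  <2:back v1 ->
11. crash(1):  <1:✗prim v1 ->
12. deliver 2→1:  nop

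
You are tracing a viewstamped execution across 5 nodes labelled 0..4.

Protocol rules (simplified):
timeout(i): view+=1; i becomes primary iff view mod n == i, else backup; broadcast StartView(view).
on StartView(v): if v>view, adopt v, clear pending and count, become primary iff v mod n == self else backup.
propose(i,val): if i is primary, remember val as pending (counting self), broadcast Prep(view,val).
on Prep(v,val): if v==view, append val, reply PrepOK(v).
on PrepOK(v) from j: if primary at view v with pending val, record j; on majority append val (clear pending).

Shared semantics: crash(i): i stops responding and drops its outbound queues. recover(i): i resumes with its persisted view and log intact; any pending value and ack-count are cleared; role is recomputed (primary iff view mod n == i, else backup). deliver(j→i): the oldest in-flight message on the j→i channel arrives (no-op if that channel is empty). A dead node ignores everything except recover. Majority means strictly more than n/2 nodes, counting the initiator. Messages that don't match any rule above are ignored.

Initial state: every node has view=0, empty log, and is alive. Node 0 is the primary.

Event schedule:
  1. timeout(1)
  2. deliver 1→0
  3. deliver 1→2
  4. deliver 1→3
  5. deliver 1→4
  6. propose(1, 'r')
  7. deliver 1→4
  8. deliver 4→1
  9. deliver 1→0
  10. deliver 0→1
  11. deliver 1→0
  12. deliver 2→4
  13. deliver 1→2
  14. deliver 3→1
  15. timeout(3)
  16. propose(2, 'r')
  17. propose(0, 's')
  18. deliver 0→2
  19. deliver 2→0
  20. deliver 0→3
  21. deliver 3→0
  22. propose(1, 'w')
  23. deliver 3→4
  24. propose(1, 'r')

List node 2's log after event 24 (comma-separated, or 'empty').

1. timeout(1):  <1:prim v1 ->
2. deliver 1→0:  <0:back v1 ->
3. deliver 1→2:  <2:back v1 ->
4. deliver 1→3:  <3:back v1 ->
5. deliver 1→4:  <4:back v1 ->
6. propose(1,'r'):  nop
7. deliver 1→4:  <4:back v1 r>
8. deliver 4→1:  nop
9. deliver 1→0:  <0:back v1 r>
10. deliver 0→1:  <1:prim v1 r>
11. deliver 1→0:  nop
12. deliver 2→4:  nop
13. deliver 1→2:  <2:back v1 r>
14. deliver 3→1:  nop
15. timeout(3):  <3:back v2 ->
16. propose(2,'r'):  nop
17. propose(0,'s'):  nop
18. deliver 0→2:  nop
19. deliver 2→0:  nop
20. deliver 0→3:  nop
21. deliver 3→0:  <0:back v2 r>
22. propose(1,'w'):  nop
23. deliver 3→4:  <4:back v2 r>
24. propose(1,'r'):  nop

r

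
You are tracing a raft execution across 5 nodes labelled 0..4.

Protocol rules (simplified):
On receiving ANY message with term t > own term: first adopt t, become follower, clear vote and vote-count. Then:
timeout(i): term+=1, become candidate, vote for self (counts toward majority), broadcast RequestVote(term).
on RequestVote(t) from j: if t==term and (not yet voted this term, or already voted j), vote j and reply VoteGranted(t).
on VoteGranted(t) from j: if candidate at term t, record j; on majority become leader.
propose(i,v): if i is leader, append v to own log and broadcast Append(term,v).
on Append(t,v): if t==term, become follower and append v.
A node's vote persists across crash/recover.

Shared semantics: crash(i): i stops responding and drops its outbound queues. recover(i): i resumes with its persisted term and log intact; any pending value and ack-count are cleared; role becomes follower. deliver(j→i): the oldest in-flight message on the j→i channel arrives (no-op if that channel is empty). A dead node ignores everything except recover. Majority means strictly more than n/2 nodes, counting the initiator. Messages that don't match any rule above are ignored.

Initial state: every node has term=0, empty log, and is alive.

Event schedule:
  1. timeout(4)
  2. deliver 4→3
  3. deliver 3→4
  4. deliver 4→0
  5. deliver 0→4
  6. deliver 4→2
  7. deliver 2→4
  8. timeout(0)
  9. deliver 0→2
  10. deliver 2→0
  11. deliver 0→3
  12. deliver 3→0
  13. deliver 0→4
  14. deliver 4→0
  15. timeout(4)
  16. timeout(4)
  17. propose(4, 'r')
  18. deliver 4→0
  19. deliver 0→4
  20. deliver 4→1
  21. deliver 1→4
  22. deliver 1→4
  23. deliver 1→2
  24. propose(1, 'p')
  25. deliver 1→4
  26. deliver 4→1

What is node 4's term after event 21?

[1] timeout(4) → N4(cand t1 [-])
[2] deliver 4→3 → N3(foll t1 [-])
[3] deliver 3→4 → ∅
[4] deliver 4→0 → N0(foll t1 [-])
[5] deliver 0→4 → N4(lead t1 [-])
[6] deliver 4→2 → N2(foll t1 [-])
[7] deliver 2→4 → ∅
[8] timeout(0) → N0(cand t2 [-])
[9] deliver 0→2 → N2(foll t2 [-])
[10] deliver 2→0 → ∅
[11] deliver 0→3 → N3(foll t2 [-])
[12] deliver 3→0 → N0(lead t2 [-])
[13] deliver 0→4 → N4(foll t2 [-])
[14] deliver 4→0 → ∅
[15] timeout(4) → N4(cand t3 [-])
[16] timeout(4) → N4(cand t4 [-])
[17] propose(4,'r') → ∅
[18] deliver 4→0 → N0(foll t3 [-])
[19] deliver 0→4 → ∅
[20] deliver 4→1 → N1(foll t1 [-])
[21] deliver 1→4 → ∅

4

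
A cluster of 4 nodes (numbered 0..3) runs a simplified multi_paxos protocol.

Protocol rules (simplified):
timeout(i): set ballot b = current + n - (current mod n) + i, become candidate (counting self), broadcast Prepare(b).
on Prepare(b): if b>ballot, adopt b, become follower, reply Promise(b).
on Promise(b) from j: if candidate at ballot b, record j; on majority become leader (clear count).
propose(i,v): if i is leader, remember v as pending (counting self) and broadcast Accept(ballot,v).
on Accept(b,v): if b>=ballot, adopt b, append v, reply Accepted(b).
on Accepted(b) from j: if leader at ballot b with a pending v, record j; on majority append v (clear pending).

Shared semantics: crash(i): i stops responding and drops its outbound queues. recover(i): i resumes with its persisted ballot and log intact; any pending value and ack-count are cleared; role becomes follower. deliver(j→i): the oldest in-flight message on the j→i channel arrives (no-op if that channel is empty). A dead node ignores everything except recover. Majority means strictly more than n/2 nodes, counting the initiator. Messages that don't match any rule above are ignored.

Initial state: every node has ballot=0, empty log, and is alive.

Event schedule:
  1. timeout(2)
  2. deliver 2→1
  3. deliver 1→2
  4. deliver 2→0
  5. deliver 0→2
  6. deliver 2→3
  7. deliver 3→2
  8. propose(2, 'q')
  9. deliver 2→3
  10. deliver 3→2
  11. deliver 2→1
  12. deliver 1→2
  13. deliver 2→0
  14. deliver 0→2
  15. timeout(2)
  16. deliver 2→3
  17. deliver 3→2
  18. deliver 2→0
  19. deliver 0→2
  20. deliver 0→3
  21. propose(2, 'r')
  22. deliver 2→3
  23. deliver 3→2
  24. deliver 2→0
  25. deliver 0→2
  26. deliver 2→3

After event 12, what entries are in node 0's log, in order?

empty

[1] timeout(2) → N2(cand b6 [-])
[2] deliver 2→1 → N1(foll b6 [-])
[3] deliver 1→2 → ∅
[4] deliver 2→0 → N0(foll b6 [-])
[5] deliver 0→2 → N2(lead b6 [-])
[6] deliver 2→3 → N3(foll b6 [-])
[7] deliver 3→2 → ∅
[8] propose(2,'q') → ∅
[9] deliver 2→3 → N3(foll b6 [q])
[10] deliver 3→2 → ∅
[11] deliver 2→1 → N1(foll b6 [q])
[12] deliver 1→2 → N2(lead b6 [q])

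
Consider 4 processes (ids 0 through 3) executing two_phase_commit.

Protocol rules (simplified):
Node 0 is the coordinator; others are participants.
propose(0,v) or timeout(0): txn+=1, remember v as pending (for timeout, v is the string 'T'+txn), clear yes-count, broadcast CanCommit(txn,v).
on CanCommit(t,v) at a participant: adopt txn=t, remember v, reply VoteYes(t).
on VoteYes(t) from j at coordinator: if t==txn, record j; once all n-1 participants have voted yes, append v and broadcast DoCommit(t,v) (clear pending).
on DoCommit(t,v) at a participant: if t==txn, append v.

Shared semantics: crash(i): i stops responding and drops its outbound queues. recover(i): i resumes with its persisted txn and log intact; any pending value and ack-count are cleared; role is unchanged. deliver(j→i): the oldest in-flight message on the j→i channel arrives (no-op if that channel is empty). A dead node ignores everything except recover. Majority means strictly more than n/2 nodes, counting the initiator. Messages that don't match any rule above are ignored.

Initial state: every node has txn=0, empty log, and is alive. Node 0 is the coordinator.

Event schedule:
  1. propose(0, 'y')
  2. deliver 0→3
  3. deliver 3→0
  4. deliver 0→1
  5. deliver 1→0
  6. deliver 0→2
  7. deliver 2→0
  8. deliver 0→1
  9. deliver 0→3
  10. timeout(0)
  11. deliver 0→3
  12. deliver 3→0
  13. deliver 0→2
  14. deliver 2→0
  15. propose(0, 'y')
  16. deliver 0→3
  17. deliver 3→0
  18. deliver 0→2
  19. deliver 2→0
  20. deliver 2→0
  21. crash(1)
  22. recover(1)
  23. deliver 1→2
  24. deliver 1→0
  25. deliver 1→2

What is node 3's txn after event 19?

3

step 1 propose(0,'y'): 0={coor,t=1,log=-}
step 2 deliver 0→3: 3={part,t=1,log=-}
step 3 deliver 3→0: —
step 4 deliver 0→1: 1={part,t=1,log=-}
step 5 deliver 1→0: —
step 6 deliver 0→2: 2={part,t=1,log=-}
step 7 deliver 2→0: 0={coor,t=1,log=y}
step 8 deliver 0→1: 1={part,t=1,log=y}
step 9 deliver 0→3: 3={part,t=1,log=y}
step 10 timeout(0): 0={coor,t=2,log=y}
step 11 deliver 0→3: 3={part,t=2,log=y}
step 12 deliver 3→0: —
step 13 deliver 0→2: 2={part,t=1,log=y}
step 14 deliver 2→0: —
step 15 propose(0,'y'): 0={coor,t=3,log=y}
step 16 deliver 0→3: 3={part,t=3,log=y}
step 17 deliver 3→0: —
step 18 deliver 0→2: 2={part,t=2,log=y}
step 19 deliver 2→0: —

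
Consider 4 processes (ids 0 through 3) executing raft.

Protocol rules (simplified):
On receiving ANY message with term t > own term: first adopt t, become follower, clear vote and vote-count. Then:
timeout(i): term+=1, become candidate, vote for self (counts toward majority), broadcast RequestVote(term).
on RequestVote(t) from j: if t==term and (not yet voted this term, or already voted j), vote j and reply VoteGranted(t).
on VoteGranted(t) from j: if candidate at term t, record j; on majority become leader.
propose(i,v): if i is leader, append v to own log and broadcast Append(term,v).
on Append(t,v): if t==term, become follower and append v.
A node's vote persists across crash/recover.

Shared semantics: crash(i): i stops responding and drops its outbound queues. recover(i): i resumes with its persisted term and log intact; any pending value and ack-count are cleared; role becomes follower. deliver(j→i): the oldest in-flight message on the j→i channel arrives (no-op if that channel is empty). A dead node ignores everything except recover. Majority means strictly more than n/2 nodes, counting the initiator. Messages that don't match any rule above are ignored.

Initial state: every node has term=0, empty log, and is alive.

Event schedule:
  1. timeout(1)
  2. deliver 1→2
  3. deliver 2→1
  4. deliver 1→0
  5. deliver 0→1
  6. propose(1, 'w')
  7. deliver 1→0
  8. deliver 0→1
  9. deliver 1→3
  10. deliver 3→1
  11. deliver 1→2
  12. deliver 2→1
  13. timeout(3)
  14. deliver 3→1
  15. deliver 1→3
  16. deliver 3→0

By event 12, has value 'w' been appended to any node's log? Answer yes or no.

yes

1. timeout(1):  <1:cand t1 ->
2. deliver 1→2:  <2:foll t1 ->
3. deliver 2→1:  nop
4. deliver 1→0:  <0:foll t1 ->
5. deliver 0→1:  <1:lead t1 ->
6. propose(1,'w'):  <1:lead t1 w>
7. deliver 1→0:  <0:foll t1 w>
8. deliver 0→1:  nop
9. deliver 1→3:  <3:foll t1 ->
10. deliver 3→1:  nop
11. deliver 1→2:  <2:foll t1 w>
12. deliver 2→1:  nop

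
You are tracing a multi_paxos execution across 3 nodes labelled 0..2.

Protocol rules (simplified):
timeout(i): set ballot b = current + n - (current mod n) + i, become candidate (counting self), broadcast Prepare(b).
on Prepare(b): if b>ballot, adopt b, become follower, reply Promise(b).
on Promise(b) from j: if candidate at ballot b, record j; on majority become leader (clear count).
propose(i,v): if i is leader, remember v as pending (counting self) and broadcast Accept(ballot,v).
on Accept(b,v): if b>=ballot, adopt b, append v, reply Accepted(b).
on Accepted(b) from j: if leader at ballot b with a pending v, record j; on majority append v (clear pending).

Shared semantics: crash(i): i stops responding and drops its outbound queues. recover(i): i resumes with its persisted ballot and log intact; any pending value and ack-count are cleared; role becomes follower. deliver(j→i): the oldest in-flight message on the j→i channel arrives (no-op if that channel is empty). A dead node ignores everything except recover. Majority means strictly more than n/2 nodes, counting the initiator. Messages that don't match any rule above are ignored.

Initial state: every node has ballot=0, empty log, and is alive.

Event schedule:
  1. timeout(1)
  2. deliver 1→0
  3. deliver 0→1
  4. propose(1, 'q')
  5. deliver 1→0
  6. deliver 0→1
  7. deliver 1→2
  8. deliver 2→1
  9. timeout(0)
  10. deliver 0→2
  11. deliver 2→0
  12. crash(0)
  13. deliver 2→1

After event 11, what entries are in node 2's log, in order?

empty

e1 timeout(1): 1[cand,b=4,-]
e2 deliver 1→0: 0[foll,b=4,-]
e3 deliver 0→1: 1[lead,b=4,-]
e4 propose(1,'q'): ·
e5 deliver 1→0: 0[foll,b=4,q]
e6 deliver 0→1: 1[lead,b=4,q]
e7 deliver 1→2: 2[foll,b=4,-]
e8 deliver 2→1: ·
e9 timeout(0): 0[cand,b=6,q]
e10 deliver 0→2: 2[foll,b=6,-]
e11 deliver 2→0: 0[lead,b=6,q]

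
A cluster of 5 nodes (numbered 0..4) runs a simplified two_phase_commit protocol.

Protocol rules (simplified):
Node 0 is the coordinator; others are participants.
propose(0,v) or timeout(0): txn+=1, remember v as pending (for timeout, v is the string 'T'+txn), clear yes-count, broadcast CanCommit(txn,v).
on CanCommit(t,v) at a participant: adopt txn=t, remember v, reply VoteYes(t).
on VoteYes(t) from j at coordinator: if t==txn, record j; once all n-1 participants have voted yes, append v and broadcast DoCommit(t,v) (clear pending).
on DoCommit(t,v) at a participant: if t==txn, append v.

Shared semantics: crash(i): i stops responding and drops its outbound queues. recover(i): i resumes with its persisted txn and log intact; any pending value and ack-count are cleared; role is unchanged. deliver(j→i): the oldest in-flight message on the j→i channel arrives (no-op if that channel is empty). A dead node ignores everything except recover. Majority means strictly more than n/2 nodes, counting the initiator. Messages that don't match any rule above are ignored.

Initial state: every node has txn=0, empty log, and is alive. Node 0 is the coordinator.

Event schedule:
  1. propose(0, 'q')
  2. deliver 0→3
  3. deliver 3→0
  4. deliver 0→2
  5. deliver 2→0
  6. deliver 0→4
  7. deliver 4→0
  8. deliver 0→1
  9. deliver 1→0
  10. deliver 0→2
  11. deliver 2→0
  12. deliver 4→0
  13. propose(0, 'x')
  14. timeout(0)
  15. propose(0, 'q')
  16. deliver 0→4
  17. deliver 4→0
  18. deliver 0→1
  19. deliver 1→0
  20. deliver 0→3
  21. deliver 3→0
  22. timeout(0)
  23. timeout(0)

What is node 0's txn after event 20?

4

e1 propose(0,'q'): 0[coor,t=1,-]
e2 deliver 0→3: 3[part,t=1,-]
e3 deliver 3→0: ·
e4 deliver 0→2: 2[part,t=1,-]
e5 deliver 2→0: ·
e6 deliver 0→4: 4[part,t=1,-]
e7 deliver 4→0: ·
e8 deliver 0→1: 1[part,t=1,-]
e9 deliver 1→0: 0[coor,t=1,q]
e10 deliver 0→2: 2[part,t=1,q]
e11 deliver 2→0: ·
e12 deliver 4→0: ·
e13 propose(0,'x'): 0[coor,t=2,q]
e14 timeout(0): 0[coor,t=3,q]
e15 propose(0,'q'): 0[coor,t=4,q]
e16 deliver 0→4: 4[part,t=1,q]
e17 deliver 4→0: ·
e18 deliver 0→1: 1[part,t=1,q]
e19 deliver 1→0: ·
e20 deliver 0→3: 3[part,t=1,q]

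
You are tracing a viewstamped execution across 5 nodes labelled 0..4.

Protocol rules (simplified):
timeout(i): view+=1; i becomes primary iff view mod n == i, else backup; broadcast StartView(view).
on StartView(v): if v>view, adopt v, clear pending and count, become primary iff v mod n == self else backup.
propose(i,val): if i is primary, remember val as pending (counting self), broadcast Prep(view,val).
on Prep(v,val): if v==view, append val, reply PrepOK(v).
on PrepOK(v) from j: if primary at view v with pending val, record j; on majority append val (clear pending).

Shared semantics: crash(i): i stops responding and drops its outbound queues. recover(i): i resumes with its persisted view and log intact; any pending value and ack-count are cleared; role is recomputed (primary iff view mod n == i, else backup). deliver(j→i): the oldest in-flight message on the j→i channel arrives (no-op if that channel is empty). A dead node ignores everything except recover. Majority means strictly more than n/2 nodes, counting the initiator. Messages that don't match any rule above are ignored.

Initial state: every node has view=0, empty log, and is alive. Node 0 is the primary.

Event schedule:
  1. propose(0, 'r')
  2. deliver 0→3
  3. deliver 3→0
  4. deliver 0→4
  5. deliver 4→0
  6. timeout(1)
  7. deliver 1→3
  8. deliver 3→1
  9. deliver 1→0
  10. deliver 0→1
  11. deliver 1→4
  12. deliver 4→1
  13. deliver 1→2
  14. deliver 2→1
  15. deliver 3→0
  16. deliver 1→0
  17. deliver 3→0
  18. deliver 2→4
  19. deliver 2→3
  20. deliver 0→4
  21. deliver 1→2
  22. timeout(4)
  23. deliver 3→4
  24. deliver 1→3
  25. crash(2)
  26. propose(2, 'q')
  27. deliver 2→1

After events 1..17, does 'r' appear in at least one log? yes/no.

yes

[1] propose(0,'r') → ∅
[2] deliver 0→3 → N3(back v0 [r])
[3] deliver 3→0 → ∅
[4] deliver 0→4 → N4(back v0 [r])
[5] deliver 4→0 → N0(prim v0 [r])
[6] timeout(1) → N1(prim v1 [-])
[7] deliver 1→3 → N3(back v1 [r])
[8] deliver 3→1 → ∅
[9] deliver 1→0 → N0(back v1 [r])
[10] deliver 0→1 → ∅
[11] deliver 1→4 → N4(back v1 [r])
[12] deliver 4→1 → ∅
[13] deliver 1→2 → N2(back v1 [-])
[14] deliver 2→1 → ∅
[15] deliver 3→0 → ∅
[16] deliver 1→0 → ∅
[17] deliver 3→0 → ∅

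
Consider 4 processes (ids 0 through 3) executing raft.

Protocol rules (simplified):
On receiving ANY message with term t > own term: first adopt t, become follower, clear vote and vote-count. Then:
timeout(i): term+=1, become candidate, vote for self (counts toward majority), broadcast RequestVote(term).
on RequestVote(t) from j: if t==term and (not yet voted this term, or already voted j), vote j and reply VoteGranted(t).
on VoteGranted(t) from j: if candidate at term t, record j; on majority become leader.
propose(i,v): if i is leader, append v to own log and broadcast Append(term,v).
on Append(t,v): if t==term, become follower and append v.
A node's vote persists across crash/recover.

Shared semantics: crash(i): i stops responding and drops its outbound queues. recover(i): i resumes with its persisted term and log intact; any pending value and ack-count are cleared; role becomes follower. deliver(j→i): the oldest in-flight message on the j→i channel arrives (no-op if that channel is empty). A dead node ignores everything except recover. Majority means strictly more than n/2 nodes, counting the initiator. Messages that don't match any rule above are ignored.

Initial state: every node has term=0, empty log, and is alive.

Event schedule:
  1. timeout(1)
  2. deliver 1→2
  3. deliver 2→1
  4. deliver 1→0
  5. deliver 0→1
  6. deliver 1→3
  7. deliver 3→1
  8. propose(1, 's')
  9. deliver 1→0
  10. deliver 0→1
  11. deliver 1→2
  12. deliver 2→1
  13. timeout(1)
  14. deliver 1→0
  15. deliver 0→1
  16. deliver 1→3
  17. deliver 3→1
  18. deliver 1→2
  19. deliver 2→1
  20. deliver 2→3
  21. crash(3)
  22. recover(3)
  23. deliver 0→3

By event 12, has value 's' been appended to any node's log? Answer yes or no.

step 1 timeout(1): 1={cand,t=1,log=-}
step 2 deliver 1→2: 2={foll,t=1,log=-}
step 3 deliver 2→1: —
step 4 deliver 1→0: 0={foll,t=1,log=-}
step 5 deliver 0→1: 1={lead,t=1,log=-}
step 6 deliver 1→3: 3={foll,t=1,log=-}
step 7 deliver 3→1: —
step 8 propose(1,'s'): 1={lead,t=1,log=s}
step 9 deliver 1→0: 0={foll,t=1,log=s}
step 10 deliver 0→1: —
step 11 deliver 1→2: 2={foll,t=1,log=s}
step 12 deliver 2→1: —

yes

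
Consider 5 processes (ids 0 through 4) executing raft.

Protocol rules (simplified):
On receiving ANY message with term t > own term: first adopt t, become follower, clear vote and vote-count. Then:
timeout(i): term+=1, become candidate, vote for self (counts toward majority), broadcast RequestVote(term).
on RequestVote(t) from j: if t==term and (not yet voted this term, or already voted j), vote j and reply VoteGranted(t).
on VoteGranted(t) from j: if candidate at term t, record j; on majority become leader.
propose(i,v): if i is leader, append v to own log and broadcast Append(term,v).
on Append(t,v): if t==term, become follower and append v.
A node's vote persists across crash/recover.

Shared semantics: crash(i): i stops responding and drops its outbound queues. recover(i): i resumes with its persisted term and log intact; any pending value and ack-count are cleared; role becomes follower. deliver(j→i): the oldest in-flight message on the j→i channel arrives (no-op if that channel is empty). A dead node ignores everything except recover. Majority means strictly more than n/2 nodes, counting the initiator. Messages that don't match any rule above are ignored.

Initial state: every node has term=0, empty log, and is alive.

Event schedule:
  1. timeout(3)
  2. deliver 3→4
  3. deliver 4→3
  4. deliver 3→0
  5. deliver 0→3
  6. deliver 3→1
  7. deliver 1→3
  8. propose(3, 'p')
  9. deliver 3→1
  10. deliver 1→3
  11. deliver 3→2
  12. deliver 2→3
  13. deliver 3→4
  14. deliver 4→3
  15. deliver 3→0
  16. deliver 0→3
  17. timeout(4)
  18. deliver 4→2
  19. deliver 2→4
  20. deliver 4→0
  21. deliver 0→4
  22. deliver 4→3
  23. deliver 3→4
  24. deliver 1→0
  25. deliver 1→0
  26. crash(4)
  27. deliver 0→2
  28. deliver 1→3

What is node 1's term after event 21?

after 1 — timeout(3): n3:cand/t1/[-]
after 2 — deliver 3→4: n4:foll/t1/[-]
after 3 — deliver 4→3: ·
after 4 — deliver 3→0: n0:foll/t1/[-]
after 5 — deliver 0→3: n3:lead/t1/[-]
after 6 — deliver 3→1: n1:foll/t1/[-]
after 7 — deliver 1→3: ·
after 8 — propose(3,'p'): n3:lead/t1/[p]
after 9 — deliver 3→1: n1:foll/t1/[p]
after 10 — deliver 1→3: ·
after 11 — deliver 3→2: n2:foll/t1/[-]
after 12 — deliver 2→3: ·
after 13 — deliver 3→4: n4:foll/t1/[p]
after 14 — deliver 4→3: ·
after 15 — deliver 3→0: n0:foll/t1/[p]
after 16 — deliver 0→3: ·
after 17 — timeout(4): n4:cand/t2/[p]
after 18 — deliver 4→2: n2:foll/t2/[-]
after 19 — deliver 2→4: ·
after 20 — deliver 4→0: n0:foll/t2/[p]
after 21 — deliver 0→4: n4:lead/t2/[p]

1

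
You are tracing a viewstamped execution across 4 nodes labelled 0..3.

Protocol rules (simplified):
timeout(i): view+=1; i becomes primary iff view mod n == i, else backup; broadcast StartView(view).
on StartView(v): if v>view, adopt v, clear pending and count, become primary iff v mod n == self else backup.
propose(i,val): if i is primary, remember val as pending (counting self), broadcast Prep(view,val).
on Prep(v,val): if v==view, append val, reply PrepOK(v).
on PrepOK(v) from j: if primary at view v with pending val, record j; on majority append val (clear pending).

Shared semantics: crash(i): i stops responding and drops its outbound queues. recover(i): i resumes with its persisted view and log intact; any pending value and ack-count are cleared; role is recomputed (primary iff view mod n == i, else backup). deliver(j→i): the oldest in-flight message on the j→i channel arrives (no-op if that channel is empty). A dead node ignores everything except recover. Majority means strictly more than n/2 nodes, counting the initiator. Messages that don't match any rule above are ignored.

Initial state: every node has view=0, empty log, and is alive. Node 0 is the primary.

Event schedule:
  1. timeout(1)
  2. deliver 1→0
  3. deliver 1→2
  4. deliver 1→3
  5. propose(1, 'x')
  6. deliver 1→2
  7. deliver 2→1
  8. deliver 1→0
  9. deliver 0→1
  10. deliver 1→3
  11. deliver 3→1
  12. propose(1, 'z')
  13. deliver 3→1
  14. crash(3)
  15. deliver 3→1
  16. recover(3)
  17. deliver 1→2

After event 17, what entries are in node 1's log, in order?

x

step 1 timeout(1): 1={prim,v=1,log=-}
step 2 deliver 1→0: 0={back,v=1,log=-}
step 3 deliver 1→2: 2={back,v=1,log=-}
step 4 deliver 1→3: 3={back,v=1,log=-}
step 5 propose(1,'x'): —
step 6 deliver 1→2: 2={back,v=1,log=x}
step 7 deliver 2→1: —
step 8 deliver 1→0: 0={back,v=1,log=x}
step 9 deliver 0→1: 1={prim,v=1,log=x}
step 10 deliver 1→3: 3={back,v=1,log=x}
step 11 deliver 3→1: —
step 12 propose(1,'z'): —
step 13 deliver 3→1: —
step 14 crash(3): 3={✗back,v=1,log=x}
step 15 deliver 3→1: —
step 16 recover(3): 3={back,v=1,log=x}
step 17 deliver 1→2: 2={back,v=1,log=x,z}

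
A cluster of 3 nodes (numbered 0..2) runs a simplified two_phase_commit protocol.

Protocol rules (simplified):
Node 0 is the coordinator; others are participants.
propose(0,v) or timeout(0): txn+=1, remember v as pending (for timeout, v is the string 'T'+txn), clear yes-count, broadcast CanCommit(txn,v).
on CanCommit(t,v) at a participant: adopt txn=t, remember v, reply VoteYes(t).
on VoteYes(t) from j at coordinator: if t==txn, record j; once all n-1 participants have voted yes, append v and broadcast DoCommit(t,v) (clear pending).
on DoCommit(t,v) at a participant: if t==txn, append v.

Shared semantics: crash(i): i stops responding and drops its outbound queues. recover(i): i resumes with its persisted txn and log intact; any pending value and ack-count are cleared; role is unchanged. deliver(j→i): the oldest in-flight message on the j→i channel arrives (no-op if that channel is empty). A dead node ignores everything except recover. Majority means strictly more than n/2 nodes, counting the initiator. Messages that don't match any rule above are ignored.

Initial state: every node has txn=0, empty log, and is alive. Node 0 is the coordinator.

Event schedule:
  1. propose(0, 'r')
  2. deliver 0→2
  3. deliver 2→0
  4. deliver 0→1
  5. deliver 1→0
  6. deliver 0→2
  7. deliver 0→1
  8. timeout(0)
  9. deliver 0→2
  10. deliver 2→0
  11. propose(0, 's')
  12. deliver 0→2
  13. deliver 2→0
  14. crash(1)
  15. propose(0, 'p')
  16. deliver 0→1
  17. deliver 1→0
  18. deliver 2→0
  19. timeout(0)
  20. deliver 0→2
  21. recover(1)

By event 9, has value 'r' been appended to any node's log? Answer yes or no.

e1 propose(0,'r'): 0[coor,t=1,-]
e2 deliver 0→2: 2[part,t=1,-]
e3 deliver 2→0: ·
e4 deliver 0→1: 1[part,t=1,-]
e5 deliver 1→0: 0[coor,t=1,r]
e6 deliver 0→2: 2[part,t=1,r]
e7 deliver 0→1: 1[part,t=1,r]
e8 timeout(0): 0[coor,t=2,r]
e9 deliver 0→2: 2[part,t=2,r]

yes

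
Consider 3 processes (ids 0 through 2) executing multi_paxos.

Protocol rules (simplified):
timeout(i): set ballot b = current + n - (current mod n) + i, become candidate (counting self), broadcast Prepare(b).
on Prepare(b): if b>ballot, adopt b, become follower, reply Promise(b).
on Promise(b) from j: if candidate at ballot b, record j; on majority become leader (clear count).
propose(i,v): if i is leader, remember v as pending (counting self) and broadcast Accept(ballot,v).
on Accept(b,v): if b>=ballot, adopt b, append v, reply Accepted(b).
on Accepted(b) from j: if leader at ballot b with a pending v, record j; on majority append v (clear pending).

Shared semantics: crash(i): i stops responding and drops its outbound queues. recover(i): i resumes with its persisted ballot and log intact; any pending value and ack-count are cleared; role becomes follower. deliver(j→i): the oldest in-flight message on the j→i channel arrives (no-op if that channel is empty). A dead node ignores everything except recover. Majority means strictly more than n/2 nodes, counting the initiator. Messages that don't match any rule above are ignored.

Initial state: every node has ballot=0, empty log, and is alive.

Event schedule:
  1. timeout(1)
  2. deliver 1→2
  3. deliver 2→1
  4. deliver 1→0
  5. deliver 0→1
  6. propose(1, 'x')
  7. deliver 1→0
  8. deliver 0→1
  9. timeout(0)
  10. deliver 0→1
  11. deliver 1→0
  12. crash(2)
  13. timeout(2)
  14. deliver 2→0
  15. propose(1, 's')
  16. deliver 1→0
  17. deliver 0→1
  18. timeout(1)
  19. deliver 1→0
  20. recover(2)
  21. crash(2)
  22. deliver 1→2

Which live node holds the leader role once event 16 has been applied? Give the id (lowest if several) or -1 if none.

1. timeout(1):  <1:cand b4 ->
2. deliver 1→2:  <2:foll b4 ->
3. deliver 2→1:  <1:lead b4 ->
4. deliver 1→0:  <0:foll b4 ->
5. deliver 0→1:  nop
6. propose(1,'x'):  nop
7. deliver 1→0:  <0:foll b4 x>
8. deliver 0→1:  <1:lead b4 x>
9. timeout(0):  <0:cand b6 x>
10. deliver 0→1:  <1:foll b6 x>
11. deliver 1→0:  <0:lead b6 x>
12. crash(2):  <2:✗foll b4 ->
13. timeout(2):  nop
14. deliver 2→0:  nop
15. propose(1,'s'):  nop
16. deliver 1→0:  nop

0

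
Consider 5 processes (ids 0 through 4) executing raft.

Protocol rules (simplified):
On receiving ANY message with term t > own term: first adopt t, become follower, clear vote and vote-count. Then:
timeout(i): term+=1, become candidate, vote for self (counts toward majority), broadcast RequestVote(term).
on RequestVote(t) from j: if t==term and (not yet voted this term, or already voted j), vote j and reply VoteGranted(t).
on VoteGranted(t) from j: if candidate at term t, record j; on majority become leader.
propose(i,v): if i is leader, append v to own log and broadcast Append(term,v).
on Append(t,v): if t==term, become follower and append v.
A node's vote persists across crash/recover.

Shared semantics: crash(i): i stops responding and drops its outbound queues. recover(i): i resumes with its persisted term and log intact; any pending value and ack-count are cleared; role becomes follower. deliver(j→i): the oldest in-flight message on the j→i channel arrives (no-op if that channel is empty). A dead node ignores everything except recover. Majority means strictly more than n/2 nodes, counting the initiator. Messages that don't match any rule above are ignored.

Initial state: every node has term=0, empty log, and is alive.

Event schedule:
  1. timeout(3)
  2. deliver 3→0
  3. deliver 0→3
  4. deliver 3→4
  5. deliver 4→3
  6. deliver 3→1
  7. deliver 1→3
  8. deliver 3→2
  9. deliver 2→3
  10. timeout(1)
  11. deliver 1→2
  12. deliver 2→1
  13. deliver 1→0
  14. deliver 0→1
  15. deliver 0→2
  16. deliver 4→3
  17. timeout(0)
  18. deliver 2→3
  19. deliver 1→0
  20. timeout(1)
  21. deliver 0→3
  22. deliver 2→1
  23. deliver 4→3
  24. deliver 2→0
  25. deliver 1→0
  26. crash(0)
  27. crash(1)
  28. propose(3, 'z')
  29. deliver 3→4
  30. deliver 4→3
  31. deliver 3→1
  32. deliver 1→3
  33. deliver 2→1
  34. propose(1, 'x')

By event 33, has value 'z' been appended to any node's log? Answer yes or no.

no

1. timeout(3):  <3:cand t1 ->
2. deliver 3→0:  <0:foll t1 ->
3. deliver 0→3:  nop
4. deliver 3→4:  <4:foll t1 ->
5. deliver 4→3:  <3:lead t1 ->
6. deliver 3→1:  <1:foll t1 ->
7. deliver 1→3:  nop
8. deliver 3→2:  <2:foll t1 ->
9. deliver 2→3:  nop
10. timeout(1):  <1:cand t2 ->
11. deliver 1→2:  <2:foll t2 ->
12. deliver 2→1:  nop
13. deliver 1→0:  <0:foll t2 ->
14. deliver 0→1:  <1:lead t2 ->
15. deliver 0→2:  nop
16. deliver 4→3:  nop
17. timeout(0):  <0:cand t3 ->
18. deliver 2→3:  nop
19. deliver 1→0:  nop
20. timeout(1):  <1:cand t3 ->
21. deliver 0→3:  <3:foll t3 ->
22. deliver 2→1:  nop
23. deliver 4→3:  nop
24. deliver 2→0:  nop
25. deliver 1→0:  nop
26. crash(0):  <0:✗cand t3 ->
27. crash(1):  <1:✗cand t3 ->
28. propose(3,'z'):  nop
29. deliver 3→4:  nop
30. deliver 4→3:  nop
31. deliver 3→1:  nop
32. deliver 1→3:  nop
33. deliver 2→1:  nop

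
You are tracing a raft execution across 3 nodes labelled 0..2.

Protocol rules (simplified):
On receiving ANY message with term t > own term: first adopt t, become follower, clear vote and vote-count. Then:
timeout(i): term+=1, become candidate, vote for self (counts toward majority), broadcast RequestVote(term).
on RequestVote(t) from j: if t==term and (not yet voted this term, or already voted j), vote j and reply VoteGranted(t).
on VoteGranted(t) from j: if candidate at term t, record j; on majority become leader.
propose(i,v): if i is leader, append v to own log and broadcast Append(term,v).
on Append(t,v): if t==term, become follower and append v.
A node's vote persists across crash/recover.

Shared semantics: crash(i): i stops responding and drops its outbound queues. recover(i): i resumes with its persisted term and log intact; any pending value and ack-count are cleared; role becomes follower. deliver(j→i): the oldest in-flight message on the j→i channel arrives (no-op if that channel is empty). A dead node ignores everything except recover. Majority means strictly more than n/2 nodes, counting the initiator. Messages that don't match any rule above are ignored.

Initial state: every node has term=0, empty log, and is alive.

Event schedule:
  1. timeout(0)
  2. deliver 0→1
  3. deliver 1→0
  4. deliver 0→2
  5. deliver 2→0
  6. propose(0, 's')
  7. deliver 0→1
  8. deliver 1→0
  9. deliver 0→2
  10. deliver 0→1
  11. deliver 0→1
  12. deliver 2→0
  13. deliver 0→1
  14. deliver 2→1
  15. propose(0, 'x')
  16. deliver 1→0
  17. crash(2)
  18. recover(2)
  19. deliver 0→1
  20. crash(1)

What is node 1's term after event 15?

step 1 timeout(0): 0={cand,t=1,log=-}
step 2 deliver 0→1: 1={foll,t=1,log=-}
step 3 deliver 1→0: 0={lead,t=1,log=-}
step 4 deliver 0→2: 2={foll,t=1,log=-}
step 5 deliver 2→0: —
step 6 propose(0,'s'): 0={lead,t=1,log=s}
step 7 deliver 0→1: 1={foll,t=1,log=s}
step 8 deliver 1→0: —
step 9 deliver 0→2: 2={foll,t=1,log=s}
step 10 deliver 0→1: —
step 11 deliver 0→1: —
step 12 deliver 2→0: —
step 13 deliver 0→1: —
step 14 deliver 2→1: —
step 15 propose(0,'x'): 0={lead,t=1,log=s,x}

1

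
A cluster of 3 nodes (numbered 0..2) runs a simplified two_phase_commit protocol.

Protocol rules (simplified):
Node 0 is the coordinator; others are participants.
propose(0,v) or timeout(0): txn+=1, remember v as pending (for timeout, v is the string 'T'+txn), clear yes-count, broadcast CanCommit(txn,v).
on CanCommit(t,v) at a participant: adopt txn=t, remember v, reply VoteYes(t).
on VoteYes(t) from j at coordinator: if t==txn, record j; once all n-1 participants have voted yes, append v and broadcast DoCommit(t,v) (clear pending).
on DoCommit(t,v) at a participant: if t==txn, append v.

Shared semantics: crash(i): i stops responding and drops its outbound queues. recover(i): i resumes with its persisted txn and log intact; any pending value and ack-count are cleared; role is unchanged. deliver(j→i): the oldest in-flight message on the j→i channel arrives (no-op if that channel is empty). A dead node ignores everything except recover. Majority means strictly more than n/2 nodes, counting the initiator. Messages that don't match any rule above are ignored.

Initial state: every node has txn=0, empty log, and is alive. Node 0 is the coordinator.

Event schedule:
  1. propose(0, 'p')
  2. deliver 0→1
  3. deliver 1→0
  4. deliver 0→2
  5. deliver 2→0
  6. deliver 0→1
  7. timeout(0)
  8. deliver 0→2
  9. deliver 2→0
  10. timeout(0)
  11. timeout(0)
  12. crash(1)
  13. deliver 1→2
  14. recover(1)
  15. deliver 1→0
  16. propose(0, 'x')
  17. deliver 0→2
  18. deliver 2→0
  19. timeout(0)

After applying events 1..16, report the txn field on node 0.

[1] propose(0,'p') → N0(coor t1 [-])
[2] deliver 0→1 → N1(part t1 [-])
[3] deliver 1→0 → ∅
[4] deliver 0→2 → N2(part t1 [-])
[5] deliver 2→0 → N0(coor t1 [p])
[6] deliver 0→1 → N1(part t1 [p])
[7] timeout(0) → N0(coor t2 [p])
[8] deliver 0→2 → N2(part t1 [p])
[9] deliver 2→0 → ∅
[10] timeout(0) → N0(coor t3 [p])
[11] timeout(0) → N0(coor t4 [p])
[12] crash(1) → N1(✗part t1 [p])
[13] deliver 1→2 → ∅
[14] recover(1) → N1(part t1 [p])
[15] deliver 1→0 → ∅
[16] propose(0,'x') → N0(coor t5 [p])

5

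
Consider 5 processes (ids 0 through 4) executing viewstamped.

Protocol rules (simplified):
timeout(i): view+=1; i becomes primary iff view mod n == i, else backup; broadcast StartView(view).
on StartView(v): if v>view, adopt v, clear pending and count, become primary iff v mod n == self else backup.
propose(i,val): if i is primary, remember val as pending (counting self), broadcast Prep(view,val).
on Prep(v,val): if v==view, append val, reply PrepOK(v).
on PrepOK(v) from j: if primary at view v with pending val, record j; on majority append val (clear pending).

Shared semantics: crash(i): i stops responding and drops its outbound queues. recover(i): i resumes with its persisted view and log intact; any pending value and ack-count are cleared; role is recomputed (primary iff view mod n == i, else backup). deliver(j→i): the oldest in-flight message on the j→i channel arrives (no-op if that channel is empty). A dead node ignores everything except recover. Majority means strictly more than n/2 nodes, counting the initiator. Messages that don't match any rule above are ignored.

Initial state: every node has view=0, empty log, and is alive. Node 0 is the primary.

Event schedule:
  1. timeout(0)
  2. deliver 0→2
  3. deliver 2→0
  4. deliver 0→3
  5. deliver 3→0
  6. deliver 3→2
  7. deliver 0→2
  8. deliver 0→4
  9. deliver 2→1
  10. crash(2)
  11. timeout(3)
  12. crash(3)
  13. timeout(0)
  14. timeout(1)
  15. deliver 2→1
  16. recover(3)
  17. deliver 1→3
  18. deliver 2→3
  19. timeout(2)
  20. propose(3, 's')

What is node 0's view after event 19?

2

e1 timeout(0): 0[back,v=1,-]
e2 deliver 0→2: 2[back,v=1,-]
e3 deliver 2→0: ·
e4 deliver 0→3: 3[back,v=1,-]
e5 deliver 3→0: ·
e6 deliver 3→2: ·
e7 deliver 0→2: ·
e8 deliver 0→4: 4[back,v=1,-]
e9 deliver 2→1: ·
e10 crash(2): 2[✗back,v=1,-]
e11 timeout(3): 3[back,v=2,-]
e12 crash(3): 3[✗back,v=2,-]
e13 timeout(0): 0[back,v=2,-]
e14 timeout(1): 1[prim,v=1,-]
e15 deliver 2→1: ·
e16 recover(3): 3[back,v=2,-]
e17 deliver 1→3: ·
e18 deliver 2→3: ·
e19 timeout(2): ·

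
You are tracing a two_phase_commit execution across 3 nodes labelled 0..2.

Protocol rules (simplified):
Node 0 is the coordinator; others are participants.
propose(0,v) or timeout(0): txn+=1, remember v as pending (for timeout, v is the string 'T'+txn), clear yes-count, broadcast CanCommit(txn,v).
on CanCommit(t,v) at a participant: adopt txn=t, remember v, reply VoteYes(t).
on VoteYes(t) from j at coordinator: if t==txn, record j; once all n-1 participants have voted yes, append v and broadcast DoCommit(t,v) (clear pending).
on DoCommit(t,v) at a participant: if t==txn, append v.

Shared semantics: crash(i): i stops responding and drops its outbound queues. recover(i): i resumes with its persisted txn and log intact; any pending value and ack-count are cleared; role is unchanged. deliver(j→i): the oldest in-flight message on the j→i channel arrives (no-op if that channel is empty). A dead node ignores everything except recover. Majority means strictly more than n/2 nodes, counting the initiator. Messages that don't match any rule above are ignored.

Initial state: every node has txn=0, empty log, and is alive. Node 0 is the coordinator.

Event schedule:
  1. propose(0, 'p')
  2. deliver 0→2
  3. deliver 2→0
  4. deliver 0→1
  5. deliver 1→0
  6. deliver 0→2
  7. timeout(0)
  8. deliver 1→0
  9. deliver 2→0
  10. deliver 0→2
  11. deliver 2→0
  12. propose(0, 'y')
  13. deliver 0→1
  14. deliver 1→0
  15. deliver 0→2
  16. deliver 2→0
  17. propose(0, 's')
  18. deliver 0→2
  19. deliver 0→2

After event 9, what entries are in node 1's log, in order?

e1 propose(0,'p'): 0[coor,t=1,-]
e2 deliver 0→2: 2[part,t=1,-]
e3 deliver 2→0: ·
e4 deliver 0→1: 1[part,t=1,-]
e5 deliver 1→0: 0[coor,t=1,p]
e6 deliver 0→2: 2[part,t=1,p]
e7 timeout(0): 0[coor,t=2,p]
e8 deliver 1→0: ·
e9 deliver 2→0: ·

empty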